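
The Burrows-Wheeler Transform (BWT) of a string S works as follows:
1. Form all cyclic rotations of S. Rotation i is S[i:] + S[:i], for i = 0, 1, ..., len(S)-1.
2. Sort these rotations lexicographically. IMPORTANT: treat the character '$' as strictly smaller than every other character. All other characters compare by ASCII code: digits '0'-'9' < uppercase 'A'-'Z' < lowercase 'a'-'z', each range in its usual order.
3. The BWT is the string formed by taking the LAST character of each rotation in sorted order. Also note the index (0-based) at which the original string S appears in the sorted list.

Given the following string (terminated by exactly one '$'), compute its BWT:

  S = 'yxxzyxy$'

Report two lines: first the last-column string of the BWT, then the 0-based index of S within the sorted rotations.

Answer: yyyxx$zx
5

Derivation:
All 8 rotations (rotation i = S[i:]+S[:i]):
  rot[0] = yxxzyxy$
  rot[1] = xxzyxy$y
  rot[2] = xzyxy$yx
  rot[3] = zyxy$yxx
  rot[4] = yxy$yxxz
  rot[5] = xy$yxxzy
  rot[6] = y$yxxzyx
  rot[7] = $yxxzyxy
Sorted (with $ < everything):
  sorted[0] = $yxxzyxy  (last char: 'y')
  sorted[1] = xxzyxy$y  (last char: 'y')
  sorted[2] = xy$yxxzy  (last char: 'y')
  sorted[3] = xzyxy$yx  (last char: 'x')
  sorted[4] = y$yxxzyx  (last char: 'x')
  sorted[5] = yxxzyxy$  (last char: '$')
  sorted[6] = yxy$yxxz  (last char: 'z')
  sorted[7] = zyxy$yxx  (last char: 'x')
Last column: yyyxx$zx
Original string S is at sorted index 5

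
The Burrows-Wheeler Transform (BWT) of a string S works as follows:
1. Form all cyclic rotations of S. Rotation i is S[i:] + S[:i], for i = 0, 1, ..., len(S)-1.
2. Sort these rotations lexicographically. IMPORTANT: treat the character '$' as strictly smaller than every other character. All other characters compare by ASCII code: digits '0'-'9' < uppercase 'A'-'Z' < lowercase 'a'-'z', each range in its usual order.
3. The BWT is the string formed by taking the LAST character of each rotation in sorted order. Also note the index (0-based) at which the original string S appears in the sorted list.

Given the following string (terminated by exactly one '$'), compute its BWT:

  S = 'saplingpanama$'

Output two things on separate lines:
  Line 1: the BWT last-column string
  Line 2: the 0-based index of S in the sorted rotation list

Answer: amnpsnlpaaiga$
13

Derivation:
All 14 rotations (rotation i = S[i:]+S[:i]):
  rot[0] = saplingpanama$
  rot[1] = aplingpanama$s
  rot[2] = plingpanama$sa
  rot[3] = lingpanama$sap
  rot[4] = ingpanama$sapl
  rot[5] = ngpanama$sapli
  rot[6] = gpanama$saplin
  rot[7] = panama$sapling
  rot[8] = anama$saplingp
  rot[9] = nama$saplingpa
  rot[10] = ama$saplingpan
  rot[11] = ma$saplingpana
  rot[12] = a$saplingpanam
  rot[13] = $saplingpanama
Sorted (with $ < everything):
  sorted[0] = $saplingpanama  (last char: 'a')
  sorted[1] = a$saplingpanam  (last char: 'm')
  sorted[2] = ama$saplingpan  (last char: 'n')
  sorted[3] = anama$saplingp  (last char: 'p')
  sorted[4] = aplingpanama$s  (last char: 's')
  sorted[5] = gpanama$saplin  (last char: 'n')
  sorted[6] = ingpanama$sapl  (last char: 'l')
  sorted[7] = lingpanama$sap  (last char: 'p')
  sorted[8] = ma$saplingpana  (last char: 'a')
  sorted[9] = nama$saplingpa  (last char: 'a')
  sorted[10] = ngpanama$sapli  (last char: 'i')
  sorted[11] = panama$sapling  (last char: 'g')
  sorted[12] = plingpanama$sa  (last char: 'a')
  sorted[13] = saplingpanama$  (last char: '$')
Last column: amnpsnlpaaiga$
Original string S is at sorted index 13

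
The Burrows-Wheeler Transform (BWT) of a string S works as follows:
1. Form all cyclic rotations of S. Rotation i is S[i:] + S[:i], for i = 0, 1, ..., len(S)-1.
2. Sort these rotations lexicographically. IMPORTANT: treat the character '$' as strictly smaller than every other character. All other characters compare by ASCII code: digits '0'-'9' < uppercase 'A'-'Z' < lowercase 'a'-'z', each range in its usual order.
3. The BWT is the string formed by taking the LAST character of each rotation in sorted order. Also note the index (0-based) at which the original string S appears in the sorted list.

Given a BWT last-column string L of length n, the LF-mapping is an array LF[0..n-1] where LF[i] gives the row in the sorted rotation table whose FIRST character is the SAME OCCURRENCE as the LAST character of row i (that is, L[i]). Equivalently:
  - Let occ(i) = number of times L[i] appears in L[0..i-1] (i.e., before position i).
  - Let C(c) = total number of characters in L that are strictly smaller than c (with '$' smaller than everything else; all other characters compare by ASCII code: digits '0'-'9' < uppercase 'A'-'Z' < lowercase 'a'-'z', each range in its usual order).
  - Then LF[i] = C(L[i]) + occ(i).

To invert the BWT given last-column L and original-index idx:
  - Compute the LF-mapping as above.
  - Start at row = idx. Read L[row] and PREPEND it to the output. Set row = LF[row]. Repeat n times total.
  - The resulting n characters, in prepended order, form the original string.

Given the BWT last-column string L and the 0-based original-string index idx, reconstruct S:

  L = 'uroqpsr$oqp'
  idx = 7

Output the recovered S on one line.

Answer: roorqsqppu$

Derivation:
LF mapping: 10 7 1 5 3 9 8 0 2 6 4
Walk LF starting at row 7, prepending L[row]:
  step 1: row=7, L[7]='$', prepend. Next row=LF[7]=0
  step 2: row=0, L[0]='u', prepend. Next row=LF[0]=10
  step 3: row=10, L[10]='p', prepend. Next row=LF[10]=4
  step 4: row=4, L[4]='p', prepend. Next row=LF[4]=3
  step 5: row=3, L[3]='q', prepend. Next row=LF[3]=5
  step 6: row=5, L[5]='s', prepend. Next row=LF[5]=9
  step 7: row=9, L[9]='q', prepend. Next row=LF[9]=6
  step 8: row=6, L[6]='r', prepend. Next row=LF[6]=8
  step 9: row=8, L[8]='o', prepend. Next row=LF[8]=2
  step 10: row=2, L[2]='o', prepend. Next row=LF[2]=1
  step 11: row=1, L[1]='r', prepend. Next row=LF[1]=7
Reversed output: roorqsqppu$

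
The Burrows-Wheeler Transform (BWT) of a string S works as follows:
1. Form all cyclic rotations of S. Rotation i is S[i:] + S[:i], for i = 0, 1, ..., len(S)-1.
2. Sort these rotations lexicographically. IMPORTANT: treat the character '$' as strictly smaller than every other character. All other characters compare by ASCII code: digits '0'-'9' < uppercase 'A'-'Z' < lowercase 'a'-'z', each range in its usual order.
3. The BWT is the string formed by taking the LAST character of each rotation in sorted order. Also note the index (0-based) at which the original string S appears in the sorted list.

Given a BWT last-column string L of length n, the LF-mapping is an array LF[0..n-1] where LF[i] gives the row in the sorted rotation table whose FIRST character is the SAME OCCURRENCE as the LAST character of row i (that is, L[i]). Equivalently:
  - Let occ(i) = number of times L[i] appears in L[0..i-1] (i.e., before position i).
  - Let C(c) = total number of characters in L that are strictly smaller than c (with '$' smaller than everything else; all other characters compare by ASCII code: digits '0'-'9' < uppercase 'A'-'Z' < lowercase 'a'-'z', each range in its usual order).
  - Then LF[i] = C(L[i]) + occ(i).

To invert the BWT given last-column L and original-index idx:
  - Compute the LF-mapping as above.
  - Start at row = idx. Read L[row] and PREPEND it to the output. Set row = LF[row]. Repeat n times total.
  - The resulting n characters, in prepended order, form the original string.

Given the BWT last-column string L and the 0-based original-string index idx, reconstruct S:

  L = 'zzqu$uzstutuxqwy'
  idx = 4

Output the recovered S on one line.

LF mapping: 13 14 1 6 0 7 15 3 4 8 5 9 11 2 10 12
Walk LF starting at row 4, prepending L[row]:
  step 1: row=4, L[4]='$', prepend. Next row=LF[4]=0
  step 2: row=0, L[0]='z', prepend. Next row=LF[0]=13
  step 3: row=13, L[13]='q', prepend. Next row=LF[13]=2
  step 4: row=2, L[2]='q', prepend. Next row=LF[2]=1
  step 5: row=1, L[1]='z', prepend. Next row=LF[1]=14
  step 6: row=14, L[14]='w', prepend. Next row=LF[14]=10
  step 7: row=10, L[10]='t', prepend. Next row=LF[10]=5
  step 8: row=5, L[5]='u', prepend. Next row=LF[5]=7
  step 9: row=7, L[7]='s', prepend. Next row=LF[7]=3
  step 10: row=3, L[3]='u', prepend. Next row=LF[3]=6
  step 11: row=6, L[6]='z', prepend. Next row=LF[6]=15
  step 12: row=15, L[15]='y', prepend. Next row=LF[15]=12
  step 13: row=12, L[12]='x', prepend. Next row=LF[12]=11
  step 14: row=11, L[11]='u', prepend. Next row=LF[11]=9
  step 15: row=9, L[9]='u', prepend. Next row=LF[9]=8
  step 16: row=8, L[8]='t', prepend. Next row=LF[8]=4
Reversed output: tuuxyzusutwzqqz$

Answer: tuuxyzusutwzqqz$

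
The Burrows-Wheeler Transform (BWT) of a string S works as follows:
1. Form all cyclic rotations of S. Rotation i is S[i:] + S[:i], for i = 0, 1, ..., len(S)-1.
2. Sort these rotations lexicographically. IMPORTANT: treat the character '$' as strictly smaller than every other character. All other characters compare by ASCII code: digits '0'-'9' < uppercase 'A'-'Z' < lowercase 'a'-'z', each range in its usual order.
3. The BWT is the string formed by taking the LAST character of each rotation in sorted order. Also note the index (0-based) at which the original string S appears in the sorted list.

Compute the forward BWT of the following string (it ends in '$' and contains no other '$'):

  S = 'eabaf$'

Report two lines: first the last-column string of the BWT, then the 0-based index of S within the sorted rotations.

Answer: feba$a
4

Derivation:
All 6 rotations (rotation i = S[i:]+S[:i]):
  rot[0] = eabaf$
  rot[1] = abaf$e
  rot[2] = baf$ea
  rot[3] = af$eab
  rot[4] = f$eaba
  rot[5] = $eabaf
Sorted (with $ < everything):
  sorted[0] = $eabaf  (last char: 'f')
  sorted[1] = abaf$e  (last char: 'e')
  sorted[2] = af$eab  (last char: 'b')
  sorted[3] = baf$ea  (last char: 'a')
  sorted[4] = eabaf$  (last char: '$')
  sorted[5] = f$eaba  (last char: 'a')
Last column: feba$a
Original string S is at sorted index 4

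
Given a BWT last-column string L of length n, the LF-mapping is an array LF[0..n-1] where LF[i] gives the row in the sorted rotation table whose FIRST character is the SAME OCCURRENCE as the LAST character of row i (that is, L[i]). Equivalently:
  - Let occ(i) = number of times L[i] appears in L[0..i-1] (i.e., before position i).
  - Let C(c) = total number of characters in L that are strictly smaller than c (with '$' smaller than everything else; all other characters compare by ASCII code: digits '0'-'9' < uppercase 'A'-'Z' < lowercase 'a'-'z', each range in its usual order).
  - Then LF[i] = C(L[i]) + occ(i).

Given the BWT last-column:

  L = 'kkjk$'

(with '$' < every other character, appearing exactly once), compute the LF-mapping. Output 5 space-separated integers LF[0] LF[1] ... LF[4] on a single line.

Char counts: '$':1, 'j':1, 'k':3
C (first-col start): C('$')=0, C('j')=1, C('k')=2
L[0]='k': occ=0, LF[0]=C('k')+0=2+0=2
L[1]='k': occ=1, LF[1]=C('k')+1=2+1=3
L[2]='j': occ=0, LF[2]=C('j')+0=1+0=1
L[3]='k': occ=2, LF[3]=C('k')+2=2+2=4
L[4]='$': occ=0, LF[4]=C('$')+0=0+0=0

Answer: 2 3 1 4 0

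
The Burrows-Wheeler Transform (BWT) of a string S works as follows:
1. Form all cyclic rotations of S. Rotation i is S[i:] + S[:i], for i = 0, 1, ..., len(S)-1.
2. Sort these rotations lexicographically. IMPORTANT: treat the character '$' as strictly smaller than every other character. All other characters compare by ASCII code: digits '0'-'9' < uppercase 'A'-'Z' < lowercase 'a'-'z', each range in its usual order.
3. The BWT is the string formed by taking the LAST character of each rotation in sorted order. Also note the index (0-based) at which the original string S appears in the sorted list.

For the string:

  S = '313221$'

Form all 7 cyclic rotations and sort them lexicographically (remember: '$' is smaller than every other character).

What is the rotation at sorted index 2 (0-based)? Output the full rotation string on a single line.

Answer: 13221$3

Derivation:
All 7 rotations (rotation i = S[i:]+S[:i]):
  rot[0] = 313221$
  rot[1] = 13221$3
  rot[2] = 3221$31
  rot[3] = 221$313
  rot[4] = 21$3132
  rot[5] = 1$31322
  rot[6] = $313221
Sorted (with $ < everything):
  sorted[0] = $313221
  sorted[1] = 1$31322
  sorted[2] = 13221$3
  sorted[3] = 21$3132
  sorted[4] = 221$313
  sorted[5] = 313221$
  sorted[6] = 3221$31
sorted[2] = 13221$3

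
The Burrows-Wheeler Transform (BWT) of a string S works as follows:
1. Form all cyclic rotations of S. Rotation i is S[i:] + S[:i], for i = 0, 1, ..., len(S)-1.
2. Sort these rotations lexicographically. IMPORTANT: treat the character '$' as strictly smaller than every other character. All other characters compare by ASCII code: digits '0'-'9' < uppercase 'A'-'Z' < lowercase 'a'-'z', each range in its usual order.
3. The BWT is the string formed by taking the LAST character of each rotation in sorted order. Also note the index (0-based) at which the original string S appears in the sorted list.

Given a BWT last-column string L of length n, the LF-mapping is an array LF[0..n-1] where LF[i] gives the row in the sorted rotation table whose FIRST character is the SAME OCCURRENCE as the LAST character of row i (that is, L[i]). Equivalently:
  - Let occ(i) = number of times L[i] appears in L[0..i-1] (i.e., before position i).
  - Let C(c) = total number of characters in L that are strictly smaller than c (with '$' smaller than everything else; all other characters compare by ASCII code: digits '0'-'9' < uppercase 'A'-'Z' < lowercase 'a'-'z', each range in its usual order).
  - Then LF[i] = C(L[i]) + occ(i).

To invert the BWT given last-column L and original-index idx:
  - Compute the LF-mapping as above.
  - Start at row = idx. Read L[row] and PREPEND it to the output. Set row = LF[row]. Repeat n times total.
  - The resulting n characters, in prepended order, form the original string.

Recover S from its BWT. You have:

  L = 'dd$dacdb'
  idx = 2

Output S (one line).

LF mapping: 4 5 0 6 1 3 7 2
Walk LF starting at row 2, prepending L[row]:
  step 1: row=2, L[2]='$', prepend. Next row=LF[2]=0
  step 2: row=0, L[0]='d', prepend. Next row=LF[0]=4
  step 3: row=4, L[4]='a', prepend. Next row=LF[4]=1
  step 4: row=1, L[1]='d', prepend. Next row=LF[1]=5
  step 5: row=5, L[5]='c', prepend. Next row=LF[5]=3
  step 6: row=3, L[3]='d', prepend. Next row=LF[3]=6
  step 7: row=6, L[6]='d', prepend. Next row=LF[6]=7
  step 8: row=7, L[7]='b', prepend. Next row=LF[7]=2
Reversed output: bddcdad$

Answer: bddcdad$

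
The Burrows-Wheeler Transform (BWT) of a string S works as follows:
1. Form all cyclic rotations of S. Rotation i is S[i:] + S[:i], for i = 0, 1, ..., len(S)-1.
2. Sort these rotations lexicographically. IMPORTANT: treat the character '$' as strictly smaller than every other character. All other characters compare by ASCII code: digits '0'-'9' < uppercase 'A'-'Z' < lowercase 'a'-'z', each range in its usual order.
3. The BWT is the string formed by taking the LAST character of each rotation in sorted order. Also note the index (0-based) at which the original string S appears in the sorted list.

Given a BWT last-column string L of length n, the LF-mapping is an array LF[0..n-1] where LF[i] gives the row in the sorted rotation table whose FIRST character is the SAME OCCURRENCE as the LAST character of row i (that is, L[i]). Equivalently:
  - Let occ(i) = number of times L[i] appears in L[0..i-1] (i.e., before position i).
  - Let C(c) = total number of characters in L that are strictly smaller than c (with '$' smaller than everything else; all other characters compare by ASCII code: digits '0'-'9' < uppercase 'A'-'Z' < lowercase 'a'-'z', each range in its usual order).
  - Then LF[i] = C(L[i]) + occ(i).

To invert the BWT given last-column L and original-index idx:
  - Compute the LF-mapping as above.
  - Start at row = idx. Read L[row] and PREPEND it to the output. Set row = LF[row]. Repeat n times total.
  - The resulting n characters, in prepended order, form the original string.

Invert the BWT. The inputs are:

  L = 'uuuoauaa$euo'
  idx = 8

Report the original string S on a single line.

Answer: uaeuaouuoau$

Derivation:
LF mapping: 7 8 9 5 1 10 2 3 0 4 11 6
Walk LF starting at row 8, prepending L[row]:
  step 1: row=8, L[8]='$', prepend. Next row=LF[8]=0
  step 2: row=0, L[0]='u', prepend. Next row=LF[0]=7
  step 3: row=7, L[7]='a', prepend. Next row=LF[7]=3
  step 4: row=3, L[3]='o', prepend. Next row=LF[3]=5
  step 5: row=5, L[5]='u', prepend. Next row=LF[5]=10
  step 6: row=10, L[10]='u', prepend. Next row=LF[10]=11
  step 7: row=11, L[11]='o', prepend. Next row=LF[11]=6
  step 8: row=6, L[6]='a', prepend. Next row=LF[6]=2
  step 9: row=2, L[2]='u', prepend. Next row=LF[2]=9
  step 10: row=9, L[9]='e', prepend. Next row=LF[9]=4
  step 11: row=4, L[4]='a', prepend. Next row=LF[4]=1
  step 12: row=1, L[1]='u', prepend. Next row=LF[1]=8
Reversed output: uaeuaouuoau$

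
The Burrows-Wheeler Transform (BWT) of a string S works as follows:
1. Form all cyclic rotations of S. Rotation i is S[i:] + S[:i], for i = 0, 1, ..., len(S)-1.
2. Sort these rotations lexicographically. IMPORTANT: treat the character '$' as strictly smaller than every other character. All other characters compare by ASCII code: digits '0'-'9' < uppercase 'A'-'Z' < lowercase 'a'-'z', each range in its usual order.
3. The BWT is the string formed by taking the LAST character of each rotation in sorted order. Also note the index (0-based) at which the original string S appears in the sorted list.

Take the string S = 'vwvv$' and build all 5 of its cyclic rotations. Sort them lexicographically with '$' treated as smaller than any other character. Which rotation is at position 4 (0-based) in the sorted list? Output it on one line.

Answer: wvv$v

Derivation:
All 5 rotations (rotation i = S[i:]+S[:i]):
  rot[0] = vwvv$
  rot[1] = wvv$v
  rot[2] = vv$vw
  rot[3] = v$vwv
  rot[4] = $vwvv
Sorted (with $ < everything):
  sorted[0] = $vwvv
  sorted[1] = v$vwv
  sorted[2] = vv$vw
  sorted[3] = vwvv$
  sorted[4] = wvv$v
sorted[4] = wvv$v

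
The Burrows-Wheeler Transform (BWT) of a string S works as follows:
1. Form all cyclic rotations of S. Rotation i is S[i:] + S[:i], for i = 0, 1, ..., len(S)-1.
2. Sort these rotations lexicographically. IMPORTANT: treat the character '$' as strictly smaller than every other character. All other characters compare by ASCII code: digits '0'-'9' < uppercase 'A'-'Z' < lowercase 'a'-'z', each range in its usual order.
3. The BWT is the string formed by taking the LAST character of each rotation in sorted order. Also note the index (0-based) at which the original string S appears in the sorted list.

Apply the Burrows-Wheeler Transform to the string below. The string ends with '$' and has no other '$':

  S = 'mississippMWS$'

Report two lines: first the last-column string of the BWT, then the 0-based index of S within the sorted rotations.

Answer: SpWMssm$pissii
7

Derivation:
All 14 rotations (rotation i = S[i:]+S[:i]):
  rot[0] = mississippMWS$
  rot[1] = ississippMWS$m
  rot[2] = ssissippMWS$mi
  rot[3] = sissippMWS$mis
  rot[4] = issippMWS$miss
  rot[5] = ssippMWS$missi
  rot[6] = sippMWS$missis
  rot[7] = ippMWS$mississ
  rot[8] = ppMWS$mississi
  rot[9] = pMWS$mississip
  rot[10] = MWS$mississipp
  rot[11] = WS$mississippM
  rot[12] = S$mississippMW
  rot[13] = $mississippMWS
Sorted (with $ < everything):
  sorted[0] = $mississippMWS  (last char: 'S')
  sorted[1] = MWS$mississipp  (last char: 'p')
  sorted[2] = S$mississippMW  (last char: 'W')
  sorted[3] = WS$mississippM  (last char: 'M')
  sorted[4] = ippMWS$mississ  (last char: 's')
  sorted[5] = issippMWS$miss  (last char: 's')
  sorted[6] = ississippMWS$m  (last char: 'm')
  sorted[7] = mississippMWS$  (last char: '$')
  sorted[8] = pMWS$mississip  (last char: 'p')
  sorted[9] = ppMWS$mississi  (last char: 'i')
  sorted[10] = sippMWS$missis  (last char: 's')
  sorted[11] = sissippMWS$mis  (last char: 's')
  sorted[12] = ssippMWS$missi  (last char: 'i')
  sorted[13] = ssissippMWS$mi  (last char: 'i')
Last column: SpWMssm$pissii
Original string S is at sorted index 7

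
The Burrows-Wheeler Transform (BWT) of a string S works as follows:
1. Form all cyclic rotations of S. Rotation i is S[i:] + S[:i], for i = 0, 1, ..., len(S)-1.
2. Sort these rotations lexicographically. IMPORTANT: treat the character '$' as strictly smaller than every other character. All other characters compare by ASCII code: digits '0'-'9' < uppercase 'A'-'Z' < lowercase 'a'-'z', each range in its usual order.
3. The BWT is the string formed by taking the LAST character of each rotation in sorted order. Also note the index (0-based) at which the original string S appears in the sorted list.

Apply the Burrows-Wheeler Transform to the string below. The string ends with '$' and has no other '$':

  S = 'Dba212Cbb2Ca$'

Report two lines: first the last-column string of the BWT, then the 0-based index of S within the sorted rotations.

Answer: a2ab122$CbbDC
7

Derivation:
All 13 rotations (rotation i = S[i:]+S[:i]):
  rot[0] = Dba212Cbb2Ca$
  rot[1] = ba212Cbb2Ca$D
  rot[2] = a212Cbb2Ca$Db
  rot[3] = 212Cbb2Ca$Dba
  rot[4] = 12Cbb2Ca$Dba2
  rot[5] = 2Cbb2Ca$Dba21
  rot[6] = Cbb2Ca$Dba212
  rot[7] = bb2Ca$Dba212C
  rot[8] = b2Ca$Dba212Cb
  rot[9] = 2Ca$Dba212Cbb
  rot[10] = Ca$Dba212Cbb2
  rot[11] = a$Dba212Cbb2C
  rot[12] = $Dba212Cbb2Ca
Sorted (with $ < everything):
  sorted[0] = $Dba212Cbb2Ca  (last char: 'a')
  sorted[1] = 12Cbb2Ca$Dba2  (last char: '2')
  sorted[2] = 212Cbb2Ca$Dba  (last char: 'a')
  sorted[3] = 2Ca$Dba212Cbb  (last char: 'b')
  sorted[4] = 2Cbb2Ca$Dba21  (last char: '1')
  sorted[5] = Ca$Dba212Cbb2  (last char: '2')
  sorted[6] = Cbb2Ca$Dba212  (last char: '2')
  sorted[7] = Dba212Cbb2Ca$  (last char: '$')
  sorted[8] = a$Dba212Cbb2C  (last char: 'C')
  sorted[9] = a212Cbb2Ca$Db  (last char: 'b')
  sorted[10] = b2Ca$Dba212Cb  (last char: 'b')
  sorted[11] = ba212Cbb2Ca$D  (last char: 'D')
  sorted[12] = bb2Ca$Dba212C  (last char: 'C')
Last column: a2ab122$CbbDC
Original string S is at sorted index 7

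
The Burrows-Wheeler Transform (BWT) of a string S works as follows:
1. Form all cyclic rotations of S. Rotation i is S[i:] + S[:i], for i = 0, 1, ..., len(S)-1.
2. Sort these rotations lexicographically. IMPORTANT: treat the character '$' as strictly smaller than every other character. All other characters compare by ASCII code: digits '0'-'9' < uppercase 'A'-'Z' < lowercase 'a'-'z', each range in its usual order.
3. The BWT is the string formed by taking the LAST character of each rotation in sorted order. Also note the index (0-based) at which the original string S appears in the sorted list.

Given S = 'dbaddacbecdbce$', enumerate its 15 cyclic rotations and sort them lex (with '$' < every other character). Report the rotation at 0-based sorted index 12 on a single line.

All 15 rotations (rotation i = S[i:]+S[:i]):
  rot[0] = dbaddacbecdbce$
  rot[1] = baddacbecdbce$d
  rot[2] = addacbecdbce$db
  rot[3] = ddacbecdbce$dba
  rot[4] = dacbecdbce$dbad
  rot[5] = acbecdbce$dbadd
  rot[6] = cbecdbce$dbadda
  rot[7] = becdbce$dbaddac
  rot[8] = ecdbce$dbaddacb
  rot[9] = cdbce$dbaddacbe
  rot[10] = dbce$dbaddacbec
  rot[11] = bce$dbaddacbecd
  rot[12] = ce$dbaddacbecdb
  rot[13] = e$dbaddacbecdbc
  rot[14] = $dbaddacbecdbce
Sorted (with $ < everything):
  sorted[0] = $dbaddacbecdbce
  sorted[1] = acbecdbce$dbadd
  sorted[2] = addacbecdbce$db
  sorted[3] = baddacbecdbce$d
  sorted[4] = bce$dbaddacbecd
  sorted[5] = becdbce$dbaddac
  sorted[6] = cbecdbce$dbadda
  sorted[7] = cdbce$dbaddacbe
  sorted[8] = ce$dbaddacbecdb
  sorted[9] = dacbecdbce$dbad
  sorted[10] = dbaddacbecdbce$
  sorted[11] = dbce$dbaddacbec
  sorted[12] = ddacbecdbce$dba
  sorted[13] = e$dbaddacbecdbc
  sorted[14] = ecdbce$dbaddacb
sorted[12] = ddacbecdbce$dba

Answer: ddacbecdbce$dba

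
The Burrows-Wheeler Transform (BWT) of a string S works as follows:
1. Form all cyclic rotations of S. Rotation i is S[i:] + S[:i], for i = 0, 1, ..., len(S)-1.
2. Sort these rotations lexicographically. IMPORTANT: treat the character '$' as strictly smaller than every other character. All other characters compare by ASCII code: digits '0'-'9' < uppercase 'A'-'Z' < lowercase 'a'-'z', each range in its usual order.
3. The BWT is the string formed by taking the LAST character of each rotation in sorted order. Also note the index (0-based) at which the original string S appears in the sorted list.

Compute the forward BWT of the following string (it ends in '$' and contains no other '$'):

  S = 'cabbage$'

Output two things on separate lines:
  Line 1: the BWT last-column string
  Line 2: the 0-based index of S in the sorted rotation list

Answer: ecbba$ga
5

Derivation:
All 8 rotations (rotation i = S[i:]+S[:i]):
  rot[0] = cabbage$
  rot[1] = abbage$c
  rot[2] = bbage$ca
  rot[3] = bage$cab
  rot[4] = age$cabb
  rot[5] = ge$cabba
  rot[6] = e$cabbag
  rot[7] = $cabbage
Sorted (with $ < everything):
  sorted[0] = $cabbage  (last char: 'e')
  sorted[1] = abbage$c  (last char: 'c')
  sorted[2] = age$cabb  (last char: 'b')
  sorted[3] = bage$cab  (last char: 'b')
  sorted[4] = bbage$ca  (last char: 'a')
  sorted[5] = cabbage$  (last char: '$')
  sorted[6] = e$cabbag  (last char: 'g')
  sorted[7] = ge$cabba  (last char: 'a')
Last column: ecbba$ga
Original string S is at sorted index 5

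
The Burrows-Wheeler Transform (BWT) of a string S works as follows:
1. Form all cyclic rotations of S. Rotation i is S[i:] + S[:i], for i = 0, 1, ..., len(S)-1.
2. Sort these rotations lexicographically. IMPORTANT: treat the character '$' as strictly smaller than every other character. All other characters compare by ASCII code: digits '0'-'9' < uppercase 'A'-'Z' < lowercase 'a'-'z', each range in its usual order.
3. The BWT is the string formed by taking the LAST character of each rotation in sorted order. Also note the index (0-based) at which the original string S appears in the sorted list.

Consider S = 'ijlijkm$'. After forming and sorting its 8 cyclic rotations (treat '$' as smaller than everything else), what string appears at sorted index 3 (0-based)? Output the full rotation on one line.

All 8 rotations (rotation i = S[i:]+S[:i]):
  rot[0] = ijlijkm$
  rot[1] = jlijkm$i
  rot[2] = lijkm$ij
  rot[3] = ijkm$ijl
  rot[4] = jkm$ijli
  rot[5] = km$ijlij
  rot[6] = m$ijlijk
  rot[7] = $ijlijkm
Sorted (with $ < everything):
  sorted[0] = $ijlijkm
  sorted[1] = ijkm$ijl
  sorted[2] = ijlijkm$
  sorted[3] = jkm$ijli
  sorted[4] = jlijkm$i
  sorted[5] = km$ijlij
  sorted[6] = lijkm$ij
  sorted[7] = m$ijlijk
sorted[3] = jkm$ijli

Answer: jkm$ijli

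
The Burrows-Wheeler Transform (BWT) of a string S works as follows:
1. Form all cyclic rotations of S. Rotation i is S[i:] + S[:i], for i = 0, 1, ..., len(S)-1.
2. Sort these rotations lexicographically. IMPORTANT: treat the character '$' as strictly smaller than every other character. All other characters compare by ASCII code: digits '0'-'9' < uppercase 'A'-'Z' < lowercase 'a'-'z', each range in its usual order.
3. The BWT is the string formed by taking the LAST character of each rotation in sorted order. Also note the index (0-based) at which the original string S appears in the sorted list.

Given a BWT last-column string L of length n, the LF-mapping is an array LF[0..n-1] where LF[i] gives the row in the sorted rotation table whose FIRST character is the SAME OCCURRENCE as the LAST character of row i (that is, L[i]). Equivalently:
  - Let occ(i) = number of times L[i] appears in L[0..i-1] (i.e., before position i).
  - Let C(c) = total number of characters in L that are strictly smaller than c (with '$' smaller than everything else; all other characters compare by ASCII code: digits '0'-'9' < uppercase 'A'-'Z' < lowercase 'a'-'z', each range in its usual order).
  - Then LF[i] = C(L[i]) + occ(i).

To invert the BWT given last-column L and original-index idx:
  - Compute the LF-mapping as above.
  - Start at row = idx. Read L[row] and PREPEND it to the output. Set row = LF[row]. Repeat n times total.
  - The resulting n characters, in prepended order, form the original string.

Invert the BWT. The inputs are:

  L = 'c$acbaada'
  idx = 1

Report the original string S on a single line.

Answer: aabadcac$

Derivation:
LF mapping: 6 0 1 7 5 2 3 8 4
Walk LF starting at row 1, prepending L[row]:
  step 1: row=1, L[1]='$', prepend. Next row=LF[1]=0
  step 2: row=0, L[0]='c', prepend. Next row=LF[0]=6
  step 3: row=6, L[6]='a', prepend. Next row=LF[6]=3
  step 4: row=3, L[3]='c', prepend. Next row=LF[3]=7
  step 5: row=7, L[7]='d', prepend. Next row=LF[7]=8
  step 6: row=8, L[8]='a', prepend. Next row=LF[8]=4
  step 7: row=4, L[4]='b', prepend. Next row=LF[4]=5
  step 8: row=5, L[5]='a', prepend. Next row=LF[5]=2
  step 9: row=2, L[2]='a', prepend. Next row=LF[2]=1
Reversed output: aabadcac$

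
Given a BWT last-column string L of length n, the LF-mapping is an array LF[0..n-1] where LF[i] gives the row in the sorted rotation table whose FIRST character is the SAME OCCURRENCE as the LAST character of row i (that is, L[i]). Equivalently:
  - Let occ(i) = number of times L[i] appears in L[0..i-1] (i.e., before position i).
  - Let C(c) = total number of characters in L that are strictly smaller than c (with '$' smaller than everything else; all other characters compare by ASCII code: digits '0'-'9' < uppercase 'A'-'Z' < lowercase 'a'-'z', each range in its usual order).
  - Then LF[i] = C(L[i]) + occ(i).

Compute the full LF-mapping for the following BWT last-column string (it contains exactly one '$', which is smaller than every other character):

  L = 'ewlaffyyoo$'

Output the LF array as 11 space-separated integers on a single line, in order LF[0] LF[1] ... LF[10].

Char counts: '$':1, 'a':1, 'e':1, 'f':2, 'l':1, 'o':2, 'w':1, 'y':2
C (first-col start): C('$')=0, C('a')=1, C('e')=2, C('f')=3, C('l')=5, C('o')=6, C('w')=8, C('y')=9
L[0]='e': occ=0, LF[0]=C('e')+0=2+0=2
L[1]='w': occ=0, LF[1]=C('w')+0=8+0=8
L[2]='l': occ=0, LF[2]=C('l')+0=5+0=5
L[3]='a': occ=0, LF[3]=C('a')+0=1+0=1
L[4]='f': occ=0, LF[4]=C('f')+0=3+0=3
L[5]='f': occ=1, LF[5]=C('f')+1=3+1=4
L[6]='y': occ=0, LF[6]=C('y')+0=9+0=9
L[7]='y': occ=1, LF[7]=C('y')+1=9+1=10
L[8]='o': occ=0, LF[8]=C('o')+0=6+0=6
L[9]='o': occ=1, LF[9]=C('o')+1=6+1=7
L[10]='$': occ=0, LF[10]=C('$')+0=0+0=0

Answer: 2 8 5 1 3 4 9 10 6 7 0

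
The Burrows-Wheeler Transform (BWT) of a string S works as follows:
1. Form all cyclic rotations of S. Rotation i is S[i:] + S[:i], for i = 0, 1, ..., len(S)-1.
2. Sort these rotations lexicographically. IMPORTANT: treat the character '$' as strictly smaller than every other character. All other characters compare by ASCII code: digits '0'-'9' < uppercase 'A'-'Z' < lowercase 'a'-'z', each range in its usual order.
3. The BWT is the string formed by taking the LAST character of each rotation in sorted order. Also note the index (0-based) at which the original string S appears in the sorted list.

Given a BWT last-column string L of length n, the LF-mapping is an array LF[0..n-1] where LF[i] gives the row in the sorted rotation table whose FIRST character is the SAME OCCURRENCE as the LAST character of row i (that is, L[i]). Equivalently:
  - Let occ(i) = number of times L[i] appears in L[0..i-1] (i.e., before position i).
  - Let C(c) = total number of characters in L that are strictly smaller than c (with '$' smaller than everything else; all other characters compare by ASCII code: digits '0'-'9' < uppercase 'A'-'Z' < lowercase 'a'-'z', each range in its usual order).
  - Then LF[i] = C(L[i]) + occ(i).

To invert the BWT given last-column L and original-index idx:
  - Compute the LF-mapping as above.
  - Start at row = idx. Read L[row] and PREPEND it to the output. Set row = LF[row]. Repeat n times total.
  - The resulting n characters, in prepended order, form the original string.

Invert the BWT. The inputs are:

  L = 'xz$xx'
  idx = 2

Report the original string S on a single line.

LF mapping: 1 4 0 2 3
Walk LF starting at row 2, prepending L[row]:
  step 1: row=2, L[2]='$', prepend. Next row=LF[2]=0
  step 2: row=0, L[0]='x', prepend. Next row=LF[0]=1
  step 3: row=1, L[1]='z', prepend. Next row=LF[1]=4
  step 4: row=4, L[4]='x', prepend. Next row=LF[4]=3
  step 5: row=3, L[3]='x', prepend. Next row=LF[3]=2
Reversed output: xxzx$

Answer: xxzx$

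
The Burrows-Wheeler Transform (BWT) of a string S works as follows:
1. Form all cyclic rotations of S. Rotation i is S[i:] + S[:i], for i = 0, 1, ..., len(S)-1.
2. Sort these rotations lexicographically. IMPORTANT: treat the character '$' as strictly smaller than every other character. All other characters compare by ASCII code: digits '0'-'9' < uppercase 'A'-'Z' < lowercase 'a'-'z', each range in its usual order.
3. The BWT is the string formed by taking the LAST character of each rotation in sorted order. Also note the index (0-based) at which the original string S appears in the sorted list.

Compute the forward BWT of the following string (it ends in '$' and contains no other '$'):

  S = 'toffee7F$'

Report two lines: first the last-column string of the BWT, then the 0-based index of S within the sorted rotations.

Answer: Fe7effot$
8

Derivation:
All 9 rotations (rotation i = S[i:]+S[:i]):
  rot[0] = toffee7F$
  rot[1] = offee7F$t
  rot[2] = ffee7F$to
  rot[3] = fee7F$tof
  rot[4] = ee7F$toff
  rot[5] = e7F$toffe
  rot[6] = 7F$toffee
  rot[7] = F$toffee7
  rot[8] = $toffee7F
Sorted (with $ < everything):
  sorted[0] = $toffee7F  (last char: 'F')
  sorted[1] = 7F$toffee  (last char: 'e')
  sorted[2] = F$toffee7  (last char: '7')
  sorted[3] = e7F$toffe  (last char: 'e')
  sorted[4] = ee7F$toff  (last char: 'f')
  sorted[5] = fee7F$tof  (last char: 'f')
  sorted[6] = ffee7F$to  (last char: 'o')
  sorted[7] = offee7F$t  (last char: 't')
  sorted[8] = toffee7F$  (last char: '$')
Last column: Fe7effot$
Original string S is at sorted index 8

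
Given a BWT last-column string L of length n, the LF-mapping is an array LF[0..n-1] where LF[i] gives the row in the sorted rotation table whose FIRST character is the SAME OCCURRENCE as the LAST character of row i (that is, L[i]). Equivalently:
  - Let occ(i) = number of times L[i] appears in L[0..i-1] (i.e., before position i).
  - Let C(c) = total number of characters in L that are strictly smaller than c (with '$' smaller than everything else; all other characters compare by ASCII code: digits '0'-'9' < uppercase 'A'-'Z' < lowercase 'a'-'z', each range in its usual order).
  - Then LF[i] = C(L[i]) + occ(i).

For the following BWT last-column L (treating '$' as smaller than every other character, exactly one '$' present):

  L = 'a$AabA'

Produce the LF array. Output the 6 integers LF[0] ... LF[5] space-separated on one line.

Answer: 3 0 1 4 5 2

Derivation:
Char counts: '$':1, 'A':2, 'a':2, 'b':1
C (first-col start): C('$')=0, C('A')=1, C('a')=3, C('b')=5
L[0]='a': occ=0, LF[0]=C('a')+0=3+0=3
L[1]='$': occ=0, LF[1]=C('$')+0=0+0=0
L[2]='A': occ=0, LF[2]=C('A')+0=1+0=1
L[3]='a': occ=1, LF[3]=C('a')+1=3+1=4
L[4]='b': occ=0, LF[4]=C('b')+0=5+0=5
L[5]='A': occ=1, LF[5]=C('A')+1=1+1=2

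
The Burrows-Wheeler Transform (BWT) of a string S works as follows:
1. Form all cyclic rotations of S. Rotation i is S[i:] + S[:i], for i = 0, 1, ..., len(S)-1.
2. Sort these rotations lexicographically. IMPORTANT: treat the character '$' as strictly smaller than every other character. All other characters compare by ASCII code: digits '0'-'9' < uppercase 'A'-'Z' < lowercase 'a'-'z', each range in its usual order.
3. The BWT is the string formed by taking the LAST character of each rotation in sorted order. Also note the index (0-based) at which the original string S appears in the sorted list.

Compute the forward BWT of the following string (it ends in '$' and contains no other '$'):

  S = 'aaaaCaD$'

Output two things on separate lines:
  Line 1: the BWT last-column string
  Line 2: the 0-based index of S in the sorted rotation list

All 8 rotations (rotation i = S[i:]+S[:i]):
  rot[0] = aaaaCaD$
  rot[1] = aaaCaD$a
  rot[2] = aaCaD$aa
  rot[3] = aCaD$aaa
  rot[4] = CaD$aaaa
  rot[5] = aD$aaaaC
  rot[6] = D$aaaaCa
  rot[7] = $aaaaCaD
Sorted (with $ < everything):
  sorted[0] = $aaaaCaD  (last char: 'D')
  sorted[1] = CaD$aaaa  (last char: 'a')
  sorted[2] = D$aaaaCa  (last char: 'a')
  sorted[3] = aCaD$aaa  (last char: 'a')
  sorted[4] = aD$aaaaC  (last char: 'C')
  sorted[5] = aaCaD$aa  (last char: 'a')
  sorted[6] = aaaCaD$a  (last char: 'a')
  sorted[7] = aaaaCaD$  (last char: '$')
Last column: DaaaCaa$
Original string S is at sorted index 7

Answer: DaaaCaa$
7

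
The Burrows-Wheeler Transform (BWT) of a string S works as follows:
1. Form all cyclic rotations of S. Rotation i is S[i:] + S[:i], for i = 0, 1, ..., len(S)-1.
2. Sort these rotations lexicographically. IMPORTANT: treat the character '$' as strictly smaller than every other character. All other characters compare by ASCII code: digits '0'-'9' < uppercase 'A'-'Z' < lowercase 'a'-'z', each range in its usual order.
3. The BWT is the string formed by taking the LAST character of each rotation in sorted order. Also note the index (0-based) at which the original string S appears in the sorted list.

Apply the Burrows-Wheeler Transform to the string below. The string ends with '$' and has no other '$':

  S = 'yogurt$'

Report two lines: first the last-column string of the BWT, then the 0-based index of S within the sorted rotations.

Answer: toyurg$
6

Derivation:
All 7 rotations (rotation i = S[i:]+S[:i]):
  rot[0] = yogurt$
  rot[1] = ogurt$y
  rot[2] = gurt$yo
  rot[3] = urt$yog
  rot[4] = rt$yogu
  rot[5] = t$yogur
  rot[6] = $yogurt
Sorted (with $ < everything):
  sorted[0] = $yogurt  (last char: 't')
  sorted[1] = gurt$yo  (last char: 'o')
  sorted[2] = ogurt$y  (last char: 'y')
  sorted[3] = rt$yogu  (last char: 'u')
  sorted[4] = t$yogur  (last char: 'r')
  sorted[5] = urt$yog  (last char: 'g')
  sorted[6] = yogurt$  (last char: '$')
Last column: toyurg$
Original string S is at sorted index 6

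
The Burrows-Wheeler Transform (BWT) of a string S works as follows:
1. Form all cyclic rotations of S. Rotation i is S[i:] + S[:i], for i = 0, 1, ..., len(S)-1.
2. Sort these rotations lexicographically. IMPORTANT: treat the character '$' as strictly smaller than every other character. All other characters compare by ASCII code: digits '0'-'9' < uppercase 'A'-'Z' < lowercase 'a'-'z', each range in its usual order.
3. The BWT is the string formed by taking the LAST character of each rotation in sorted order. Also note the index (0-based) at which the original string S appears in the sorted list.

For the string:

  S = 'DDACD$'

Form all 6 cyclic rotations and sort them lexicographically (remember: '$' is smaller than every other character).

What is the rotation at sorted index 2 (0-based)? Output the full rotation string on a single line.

All 6 rotations (rotation i = S[i:]+S[:i]):
  rot[0] = DDACD$
  rot[1] = DACD$D
  rot[2] = ACD$DD
  rot[3] = CD$DDA
  rot[4] = D$DDAC
  rot[5] = $DDACD
Sorted (with $ < everything):
  sorted[0] = $DDACD
  sorted[1] = ACD$DD
  sorted[2] = CD$DDA
  sorted[3] = D$DDAC
  sorted[4] = DACD$D
  sorted[5] = DDACD$
sorted[2] = CD$DDA

Answer: CD$DDA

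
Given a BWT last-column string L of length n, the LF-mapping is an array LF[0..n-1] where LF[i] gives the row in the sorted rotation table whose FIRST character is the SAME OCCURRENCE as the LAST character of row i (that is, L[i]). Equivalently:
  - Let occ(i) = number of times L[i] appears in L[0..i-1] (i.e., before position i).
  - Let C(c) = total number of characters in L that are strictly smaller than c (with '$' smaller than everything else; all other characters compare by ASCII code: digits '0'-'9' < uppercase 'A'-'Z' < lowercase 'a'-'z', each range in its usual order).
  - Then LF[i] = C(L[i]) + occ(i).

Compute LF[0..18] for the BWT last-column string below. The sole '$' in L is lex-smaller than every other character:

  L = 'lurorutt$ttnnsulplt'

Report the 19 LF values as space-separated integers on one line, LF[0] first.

Answer: 1 16 8 6 9 17 11 12 0 13 14 4 5 10 18 2 7 3 15

Derivation:
Char counts: '$':1, 'l':3, 'n':2, 'o':1, 'p':1, 'r':2, 's':1, 't':5, 'u':3
C (first-col start): C('$')=0, C('l')=1, C('n')=4, C('o')=6, C('p')=7, C('r')=8, C('s')=10, C('t')=11, C('u')=16
L[0]='l': occ=0, LF[0]=C('l')+0=1+0=1
L[1]='u': occ=0, LF[1]=C('u')+0=16+0=16
L[2]='r': occ=0, LF[2]=C('r')+0=8+0=8
L[3]='o': occ=0, LF[3]=C('o')+0=6+0=6
L[4]='r': occ=1, LF[4]=C('r')+1=8+1=9
L[5]='u': occ=1, LF[5]=C('u')+1=16+1=17
L[6]='t': occ=0, LF[6]=C('t')+0=11+0=11
L[7]='t': occ=1, LF[7]=C('t')+1=11+1=12
L[8]='$': occ=0, LF[8]=C('$')+0=0+0=0
L[9]='t': occ=2, LF[9]=C('t')+2=11+2=13
L[10]='t': occ=3, LF[10]=C('t')+3=11+3=14
L[11]='n': occ=0, LF[11]=C('n')+0=4+0=4
L[12]='n': occ=1, LF[12]=C('n')+1=4+1=5
L[13]='s': occ=0, LF[13]=C('s')+0=10+0=10
L[14]='u': occ=2, LF[14]=C('u')+2=16+2=18
L[15]='l': occ=1, LF[15]=C('l')+1=1+1=2
L[16]='p': occ=0, LF[16]=C('p')+0=7+0=7
L[17]='l': occ=2, LF[17]=C('l')+2=1+2=3
L[18]='t': occ=4, LF[18]=C('t')+4=11+4=15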